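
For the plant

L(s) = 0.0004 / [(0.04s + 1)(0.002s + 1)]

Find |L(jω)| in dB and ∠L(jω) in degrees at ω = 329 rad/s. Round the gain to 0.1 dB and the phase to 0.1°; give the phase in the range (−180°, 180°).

-91.9 dB, -119.0°

At ω = 329 rad/s:
pole (1 + j329·0.04) = 1 + j13.16 → |·| ≈ 13.198, ∠ ≈ 85.65°
pole (1 + j329·0.002) = 1 + j0.658 → |·| ≈ 1.1971, ∠ ≈ 33.34°
|L| = 0.0004 · 1 / (13.198 · 1.1971) ≈ 2.5318e-05
Gain = 20 log₁₀(2.5318e-05) ≈ -91.93 dB
∠L = (0°) − (85.65° + 33.34°) = -118.99°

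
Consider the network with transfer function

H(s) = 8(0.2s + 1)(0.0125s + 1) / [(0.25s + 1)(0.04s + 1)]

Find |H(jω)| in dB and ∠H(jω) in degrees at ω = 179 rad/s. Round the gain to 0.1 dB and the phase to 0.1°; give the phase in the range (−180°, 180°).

At ω = 179 rad/s:
zero (1 + j179·0.2) = 1 + j35.8 → |·| ≈ 35.814, ∠ ≈ 88.40°
zero (1 + j179·0.0125) = 1 + j2.2375 → |·| ≈ 2.4508, ∠ ≈ 65.92°
pole (1 + j179·0.25) = 1 + j44.75 → |·| ≈ 44.761, ∠ ≈ 88.72°
pole (1 + j179·0.04) = 1 + j7.16 → |·| ≈ 7.2295, ∠ ≈ 82.05°
|H| = 8 · 35.814 · 2.4508 / (44.761 · 7.2295) ≈ 2.1699
Gain = 20 log₁₀(2.1699) ≈ 6.73 dB
∠H = (88.40° + 65.92°) − (88.72° + 82.05°) = -16.45°

6.7 dB, -16.5°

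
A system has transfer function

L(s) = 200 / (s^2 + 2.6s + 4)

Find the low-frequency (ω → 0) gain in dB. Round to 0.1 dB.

34.0 dB

L(0) = 200 / 4 = 50
20 log₁₀(50) ≈ 33.98 dB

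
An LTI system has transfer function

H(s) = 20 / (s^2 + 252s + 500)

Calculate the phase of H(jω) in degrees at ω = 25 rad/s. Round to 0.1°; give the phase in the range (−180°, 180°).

Substitute s = j25:
Numerator: 20 = 20 + j0
Denominator: (j25)^2 + 252(j25) + 500 = -125 + j6300
|N| = √(20² + 0²) ≈ 20, ∠N ≈ 0.00°
|D| = √(125² + 6300²) ≈ 6301.2, ∠D ≈ 91.14°
∠H = 0.00° − 91.14° = -91.14°

-91.1°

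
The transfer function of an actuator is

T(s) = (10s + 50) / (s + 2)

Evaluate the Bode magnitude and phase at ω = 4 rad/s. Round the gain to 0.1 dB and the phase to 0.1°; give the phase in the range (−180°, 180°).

Substitute s = j4:
Numerator: 10(j4) + 50 = 50 + j40
Denominator: (j4) + 2 = 2 + j4
|N| = √(50² + 40²) ≈ 64.031, ∠N ≈ 38.66°
|D| = √(2² + 4²) ≈ 4.4721, ∠D ≈ 63.43°
|T| = 64.031 / 4.4721 ≈ 14.318
Gain = 20 log₁₀(14.318) ≈ 23.12 dB
∠T = 38.66° − 63.43° = -24.77°

23.1 dB, -24.8°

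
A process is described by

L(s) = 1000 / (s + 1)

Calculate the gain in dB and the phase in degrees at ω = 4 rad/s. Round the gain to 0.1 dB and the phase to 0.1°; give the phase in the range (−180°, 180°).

47.7 dB, -76.0°

At s = jω = j4:
pole (s+1): 1 + j4 → |·| = √(1²+4²) = √17 ≈ 4.1231, ∠ = arctan(4/1) ≈ 75.96°
|L| = 1000 / 4.1231 ≈ 242.54
Gain = 20 log₁₀(242.54) ≈ 47.70 dB
∠L = 0.00° − 75.96° = -75.96°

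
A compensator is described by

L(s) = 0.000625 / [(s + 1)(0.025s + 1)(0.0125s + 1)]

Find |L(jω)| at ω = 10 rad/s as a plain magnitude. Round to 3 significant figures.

At ω = 10 rad/s:
pole (1 + j10·1) = 1 + j10 → |·| ≈ 10.05, ∠ ≈ 84.29°
pole (1 + j10·0.025) = 1 + j0.25 → |·| ≈ 1.0308, ∠ ≈ 14.04°
pole (1 + j10·0.0125) = 1 + j0.125 → |·| ≈ 1.0078, ∠ ≈ 7.13°
|L| = 0.000625 · 1 / (10.05 · 1.0308 · 1.0078) ≈ 5.9864e-05

5.99e-05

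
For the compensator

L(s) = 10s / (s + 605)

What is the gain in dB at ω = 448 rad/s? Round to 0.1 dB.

At s = jω = j448:
zero at origin: s = j448 → |·| = 448, ∠ = 90.00°
pole (s+605): 605 + j448 → |·| = √(605²+448²) = √566729 ≈ 752.81, ∠ = arctan(448/605) ≈ 36.52°
|L| = 10 · 448 / 752.81 ≈ 5.951
Gain = 20 log₁₀(5.951) ≈ 15.49 dB

15.5 dB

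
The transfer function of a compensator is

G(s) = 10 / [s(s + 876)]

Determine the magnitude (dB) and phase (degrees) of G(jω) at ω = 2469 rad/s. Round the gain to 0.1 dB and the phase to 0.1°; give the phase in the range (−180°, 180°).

-116.2 dB, -160.5°

At s = jω = j2469:
pole (s+876): 876 + j2469 → |·| = √(876²+2469²) = √6863337 ≈ 2619.8, ∠ = arctan(2469/876) ≈ 70.47°
pole at origin: |s| = 2469, ∠ = 90.00° (in denominator)
|G| = 10 / 6.4683e+06 ≈ 1.546e-06
Gain = 20 log₁₀(1.546e-06) ≈ -116.22 dB
∠G = 0.00° − 160.47° = -160.47°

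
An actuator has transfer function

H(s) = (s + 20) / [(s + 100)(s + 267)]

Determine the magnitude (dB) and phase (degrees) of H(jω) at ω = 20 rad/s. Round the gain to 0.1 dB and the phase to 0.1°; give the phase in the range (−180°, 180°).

-59.7 dB, 29.4°

At s = jω = j20:
zero (s+20): 20 + j20 → |·| = √(20²+20²) = √800 ≈ 28.284, ∠ = arctan(20/20) ≈ 45.00°
pole (s+100): 100 + j20 → |·| = √(100²+20²) = √10400 ≈ 101.98, ∠ = arctan(20/100) ≈ 11.31°
pole (s+267): 267 + j20 → |·| = √(267²+20²) = √71689 ≈ 267.75, ∠ = arctan(20/267) ≈ 4.28°
|H| = 1 · 28.284 / 27305 ≈ 0.0010359
Gain = 20 log₁₀(0.0010359) ≈ -59.69 dB
∠H = 45.00° − 15.59° = 29.41°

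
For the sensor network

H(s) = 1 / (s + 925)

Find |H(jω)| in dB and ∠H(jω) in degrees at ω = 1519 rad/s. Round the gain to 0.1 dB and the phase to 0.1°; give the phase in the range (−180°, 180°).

-65.0 dB, -58.7°

At s = jω = j1519:
pole (s+925): 925 + j1519 → |·| = √(925²+1519²) = √3162986 ≈ 1778.5, ∠ = arctan(1519/925) ≈ 58.66°
|H| = 1 / 1778.5 ≈ 0.00056227
Gain = 20 log₁₀(0.00056227) ≈ -65.00 dB
∠H = 0.00° − 58.66° = -58.66°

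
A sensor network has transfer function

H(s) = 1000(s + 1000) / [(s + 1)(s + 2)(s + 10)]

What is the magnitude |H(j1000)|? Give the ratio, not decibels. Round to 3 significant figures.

At s = jω = j1000:
zero (s+1000): 1000 + j1000 → |·| = √(1000²+1000²) = √2000000 ≈ 1414.2, ∠ = arctan(1000/1000) ≈ 45.00°
pole (s+1): 1 + j1000 → |·| = √(1²+1000²) = √1000001 ≈ 1000, ∠ = arctan(1000/1) ≈ 89.94°
pole (s+2): 2 + j1000 → |·| = √(2²+1000²) = √1000004 ≈ 1000, ∠ = arctan(1000/2) ≈ 89.89°
pole (s+10): 10 + j1000 → |·| = √(10²+1000²) = √1000100 ≈ 1000, ∠ = arctan(1000/10) ≈ 89.43°
|H| = 1000 · 1414.2 / 1e+09 ≈ 0.0014142

0.00141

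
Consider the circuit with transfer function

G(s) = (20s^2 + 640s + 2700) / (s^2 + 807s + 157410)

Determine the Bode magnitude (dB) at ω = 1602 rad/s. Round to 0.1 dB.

25.5 dB

Substitute s = j1602:
Numerator: 20(j1602)^2 + 640(j1602) + 2700 = -51325380 + j1025280
Denominator: (j1602)^2 + 807(j1602) + 157410 = -2408994 + j1292814
|N| = √(51325380² + 1025280²) ≈ 5.1336e+07, ∠N ≈ 178.86°
|D| = √(2408994² + 1292814²) ≈ 2.734e+06, ∠D ≈ 151.78°
|G| = 5.1336e+07 / 2.734e+06 ≈ 18.777
Gain = 20 log₁₀(18.777) ≈ 25.47 dB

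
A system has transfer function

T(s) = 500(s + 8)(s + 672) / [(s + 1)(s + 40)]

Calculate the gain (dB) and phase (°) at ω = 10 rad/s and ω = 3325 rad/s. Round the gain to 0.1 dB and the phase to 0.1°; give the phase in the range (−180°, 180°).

ω = 10: 80.3 dB, -46.1°; ω = 3325: 54.2 dB, -10.9°

At s = jω = j10:
zero (s+8): 8 + j10 → |·| = √(8²+10²) = √164 ≈ 12.806, ∠ = arctan(10/8) ≈ 51.34°
zero (s+672): 672 + j10 → |·| = √(672²+10²) = √451684 ≈ 672.07, ∠ = arctan(10/672) ≈ 0.85°
pole (s+1): 1 + j10 → |·| = √(1²+10²) = √101 ≈ 10.05, ∠ = arctan(10/1) ≈ 84.29°
pole (s+40): 40 + j10 → |·| = √(40²+10²) = √1700 ≈ 41.231, ∠ = arctan(10/40) ≈ 14.04°
|T| = 500 · 8606.5 / 414.37 ≈ 10385
Gain = 20 log₁₀(10385) ≈ 80.33 dB
∠T = 52.19° − 98.33° = -46.14°

At s = jω = j3325:
zero (s+8): 8 + j3325 → |·| = √(8²+3325²) = √11055689 ≈ 3325, ∠ = arctan(3325/8) ≈ 89.86°
zero (s+672): 672 + j3325 → |·| = √(672²+3325²) = √11507209 ≈ 3392.2, ∠ = arctan(3325/672) ≈ 78.57°
pole (s+1): 1 + j3325 → |·| = √(1²+3325²) = √11055626 ≈ 3325, ∠ = arctan(3325/1) ≈ 89.98°
pole (s+40): 40 + j3325 → |·| = √(40²+3325²) = √11057225 ≈ 3325.2, ∠ = arctan(3325/40) ≈ 89.31°
|T| = 500 · 1.1279e+07 / 1.1056e+07 ≈ 510.09
Gain = 20 log₁₀(510.09) ≈ 54.15 dB
∠T = 168.43° − 179.29° = -10.86°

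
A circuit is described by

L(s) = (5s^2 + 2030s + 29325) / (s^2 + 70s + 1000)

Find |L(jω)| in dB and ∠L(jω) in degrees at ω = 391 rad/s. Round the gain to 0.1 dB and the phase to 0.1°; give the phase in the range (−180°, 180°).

16.9 dB, -37.0°

Substitute s = j391:
Numerator: 5(j391)^2 + 2030(j391) + 29325 = -735080 + j793730
Denominator: (j391)^2 + 70(j391) + 1000 = -151881 + j27370
|N| = √(735080² + 793730²) ≈ 1.0818e+06, ∠N ≈ 132.80°
|D| = √(151881² + 27370²) ≈ 1.5433e+05, ∠D ≈ 169.78°
|L| = 1.0818e+06 / 1.5433e+05 ≈ 7.0097
Gain = 20 log₁₀(7.0097) ≈ 16.91 dB
∠L = 132.80° − 169.78° = -36.98°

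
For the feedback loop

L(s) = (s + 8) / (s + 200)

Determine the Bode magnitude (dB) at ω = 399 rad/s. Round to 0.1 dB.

Substitute s = j399:
Numerator: (j399) + 8 = 8 + j399
Denominator: (j399) + 200 = 200 + j399
|N| = √(8² + 399²) ≈ 399.08, ∠N ≈ 88.85°
|D| = √(200² + 399²) ≈ 446.32, ∠D ≈ 63.38°
|L| = 399.08 / 446.32 ≈ 0.89416
Gain = 20 log₁₀(0.89416) ≈ -0.97 dB

-1.0 dB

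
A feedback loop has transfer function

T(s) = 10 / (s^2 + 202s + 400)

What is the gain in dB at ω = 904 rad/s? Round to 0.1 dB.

Substitute s = j904:
Numerator: 10 = 10 + j0
Denominator: (j904)^2 + 202(j904) + 400 = -816816 + j182608
|N| = √(10² + 0²) ≈ 10, ∠N ≈ 0.00°
|D| = √(816816² + 182608²) ≈ 8.3698e+05, ∠D ≈ 167.40°
|T| = 10 / 8.3698e+05 ≈ 1.1948e-05
Gain = 20 log₁₀(1.1948e-05) ≈ -98.45 dB

-98.5 dB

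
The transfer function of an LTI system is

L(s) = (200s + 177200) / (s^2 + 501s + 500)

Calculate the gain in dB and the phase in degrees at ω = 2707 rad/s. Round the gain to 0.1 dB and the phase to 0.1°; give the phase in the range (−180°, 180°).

-22.3 dB, -97.6°

Substitute s = j2707:
Numerator: 200(j2707) + 177200 = 177200 + j541400
Denominator: (j2707)^2 + 501(j2707) + 500 = -7327349 + j1356207
|N| = √(177200² + 541400²) ≈ 5.6966e+05, ∠N ≈ 71.88°
|D| = √(7327349² + 1356207²) ≈ 7.4518e+06, ∠D ≈ 169.51°
|L| = 5.6966e+05 / 7.4518e+06 ≈ 0.076446
Gain = 20 log₁₀(0.076446) ≈ -22.33 dB
∠L = 71.88° − 169.51° = -97.63°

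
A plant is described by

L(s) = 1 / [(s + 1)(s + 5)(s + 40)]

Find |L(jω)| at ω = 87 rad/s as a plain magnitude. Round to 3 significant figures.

1.38e-06

At s = jω = j87:
pole (s+1): 1 + j87 → |·| = √(1²+87²) = √7570 ≈ 87.006, ∠ = arctan(87/1) ≈ 89.34°
pole (s+5): 5 + j87 → |·| = √(5²+87²) = √7594 ≈ 87.144, ∠ = arctan(87/5) ≈ 86.71°
pole (s+40): 40 + j87 → |·| = √(40²+87²) = √9169 ≈ 95.755, ∠ = arctan(87/40) ≈ 65.31°
|L| = 1 / 7.2602e+05 ≈ 1.3774e-06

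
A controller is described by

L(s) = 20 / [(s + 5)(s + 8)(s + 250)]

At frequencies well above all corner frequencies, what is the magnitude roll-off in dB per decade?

Each pole contributes −20 dB/decade at high frequency; each zero contributes +20 dB/decade.
Net: 0 zero(s) − 3 pole(s) → -60 dB/decade.

-60 dB/decade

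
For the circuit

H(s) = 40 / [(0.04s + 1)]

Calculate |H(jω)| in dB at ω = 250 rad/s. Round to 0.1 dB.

At ω = 250 rad/s:
pole (1 + j250·0.04) = 1 + j10 → |·| ≈ 10.05, ∠ ≈ 84.29°
|H| = 40 · 1 / (10.05) ≈ 3.9801
Gain = 20 log₁₀(3.9801) ≈ 12.00 dB

12.0 dB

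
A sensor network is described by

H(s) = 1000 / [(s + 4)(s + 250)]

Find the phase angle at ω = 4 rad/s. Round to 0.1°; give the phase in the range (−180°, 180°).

-45.9°

At s = jω = j4:
pole (s+4): 4 + j4 → |·| = √(4²+4²) = √32 ≈ 5.6569, ∠ = arctan(4/4) ≈ 45.00°
pole (s+250): 250 + j4 → |·| = √(250²+4²) = √62516 ≈ 250.03, ∠ = arctan(4/250) ≈ 0.92°
∠H = 0.00° − 45.92° = -45.92°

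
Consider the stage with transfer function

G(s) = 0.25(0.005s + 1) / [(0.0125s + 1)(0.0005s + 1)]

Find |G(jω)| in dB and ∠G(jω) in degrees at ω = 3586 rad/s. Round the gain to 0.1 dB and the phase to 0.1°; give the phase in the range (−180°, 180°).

-26.2 dB, -62.8°

At ω = 3586 rad/s:
zero (1 + j3586·0.005) = 1 + j17.93 → |·| ≈ 17.958, ∠ ≈ 86.81°
pole (1 + j3586·0.0125) = 1 + j44.825 → |·| ≈ 44.836, ∠ ≈ 88.72°
pole (1 + j3586·0.0005) = 1 + j1.793 → |·| ≈ 2.053, ∠ ≈ 60.85°
|G| = 0.25 · 17.958 / (44.836 · 2.053) ≈ 0.048773
Gain = 20 log₁₀(0.048773) ≈ -26.24 dB
∠G = (86.81°) − (88.72° + 60.85°) = -62.76°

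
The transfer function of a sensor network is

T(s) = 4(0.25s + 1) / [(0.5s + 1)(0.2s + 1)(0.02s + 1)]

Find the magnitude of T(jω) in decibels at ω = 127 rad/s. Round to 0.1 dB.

At ω = 127 rad/s:
zero (1 + j127·0.25) = 1 + j31.75 → |·| ≈ 31.766, ∠ ≈ 88.20°
pole (1 + j127·0.5) = 1 + j63.5 → |·| ≈ 63.508, ∠ ≈ 89.10°
pole (1 + j127·0.2) = 1 + j25.4 → |·| ≈ 25.42, ∠ ≈ 87.75°
pole (1 + j127·0.02) = 1 + j2.54 → |·| ≈ 2.7298, ∠ ≈ 68.51°
|T| = 4 · 31.766 / (63.508 · 25.42 · 2.7298) ≈ 0.028833
Gain = 20 log₁₀(0.028833) ≈ -30.80 dB

-30.8 dB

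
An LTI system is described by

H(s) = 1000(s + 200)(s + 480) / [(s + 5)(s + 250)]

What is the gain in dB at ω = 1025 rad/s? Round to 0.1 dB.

60.8 dB

At s = jω = j1025:
zero (s+200): 200 + j1025 → |·| = √(200²+1025²) = √1090625 ≈ 1044.3, ∠ = arctan(1025/200) ≈ 78.96°
zero (s+480): 480 + j1025 → |·| = √(480²+1025²) = √1281025 ≈ 1131.8, ∠ = arctan(1025/480) ≈ 64.91°
pole (s+5): 5 + j1025 → |·| = √(5²+1025²) = √1050650 ≈ 1025, ∠ = arctan(1025/5) ≈ 89.72°
pole (s+250): 250 + j1025 → |·| = √(250²+1025²) = √1113125 ≈ 1055, ∠ = arctan(1025/250) ≈ 76.29°
|H| = 1000 · 1.1819e+06 / 1.0814e+06 ≈ 1092.9
Gain = 20 log₁₀(1092.9) ≈ 60.77 dB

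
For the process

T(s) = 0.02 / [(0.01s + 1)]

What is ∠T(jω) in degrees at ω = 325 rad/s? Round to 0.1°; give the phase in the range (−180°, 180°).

-72.9°

At ω = 325 rad/s:
pole (1 + j325·0.01) = 1 + j3.25 → |·| ≈ 3.4004, ∠ ≈ 72.90°
∠T = (0°) − (72.90°) = -72.90°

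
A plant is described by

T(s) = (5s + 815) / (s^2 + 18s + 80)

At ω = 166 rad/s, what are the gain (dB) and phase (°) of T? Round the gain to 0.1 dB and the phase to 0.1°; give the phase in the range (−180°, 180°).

Substitute s = j166:
Numerator: 5(j166) + 815 = 815 + j830
Denominator: (j166)^2 + 18(j166) + 80 = -27476 + j2988
|N| = √(815² + 830²) ≈ 1163.2, ∠N ≈ 45.52°
|D| = √(27476² + 2988²) ≈ 27638, ∠D ≈ 173.79°
|T| = 1163.2 / 27638 ≈ 0.042087
Gain = 20 log₁₀(0.042087) ≈ -27.52 dB
∠T = 45.52° − 173.79° = -128.27°

-27.5 dB, -128.3°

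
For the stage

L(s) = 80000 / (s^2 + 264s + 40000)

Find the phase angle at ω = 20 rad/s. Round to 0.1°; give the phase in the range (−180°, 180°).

-7.6°

At s = jω = j20:
quadratic: (j20)² + 264·j20 + 40000 = 39600 + j5280 → |·| ≈ 39950, ∠ ≈ 7.59°
∠L = 0.00° − 7.59° = -7.59°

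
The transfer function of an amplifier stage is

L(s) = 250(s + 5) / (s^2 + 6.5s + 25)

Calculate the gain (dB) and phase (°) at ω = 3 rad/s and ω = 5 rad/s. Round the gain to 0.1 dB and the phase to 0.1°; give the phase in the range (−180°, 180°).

ω = 3: 35.2 dB, -19.7°; ω = 5: 34.7 dB, -45.0°

At s = jω = j3:
zero (s+5): 5 + j3 → |·| = √(5²+3²) = √34 ≈ 5.831, ∠ = arctan(3/5) ≈ 30.96°
quadratic: (j3)² + 6.5·j3 + 25 = 16 + j19.5 → |·| ≈ 25.224, ∠ ≈ 50.63°
|L| = 250 · 5.831 / 25.224 ≈ 57.792
Gain = 20 log₁₀(57.792) ≈ 35.24 dB
∠L = 30.96° − 50.63° = -19.67°

At s = jω = j5:
zero (s+5): 5 + j5 → |·| = √(5²+5²) = √50 ≈ 7.0711, ∠ = arctan(5/5) ≈ 45.00°
quadratic: (j5)² + 6.5·j5 + 25 = 0 + j32.5 → |·| ≈ 32.5, ∠ ≈ 90.00°
|L| = 250 · 7.0711 / 32.5 ≈ 54.393
Gain = 20 log₁₀(54.393) ≈ 34.71 dB
∠L = 45.00° − 90.00° = -45.00°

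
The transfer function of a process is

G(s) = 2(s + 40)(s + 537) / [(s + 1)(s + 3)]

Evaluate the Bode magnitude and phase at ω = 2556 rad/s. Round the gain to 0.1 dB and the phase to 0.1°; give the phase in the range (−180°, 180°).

At s = jω = j2556:
zero (s+40): 40 + j2556 → |·| = √(40²+2556²) = √6534736 ≈ 2556.3, ∠ = arctan(2556/40) ≈ 89.10°
zero (s+537): 537 + j2556 → |·| = √(537²+2556²) = √6821505 ≈ 2611.8, ∠ = arctan(2556/537) ≈ 78.14°
pole (s+1): 1 + j2556 → |·| = √(1²+2556²) = √6533137 ≈ 2556, ∠ = arctan(2556/1) ≈ 89.98°
pole (s+3): 3 + j2556 → |·| = √(3²+2556²) = √6533145 ≈ 2556, ∠ = arctan(2556/3) ≈ 89.93°
|G| = 2 · 6.6765e+06 / 6.5331e+06 ≈ 2.0439
Gain = 20 log₁₀(2.0439) ≈ 6.21 dB
∠G = 167.24° − 179.91° = -12.67°

6.2 dB, -12.7°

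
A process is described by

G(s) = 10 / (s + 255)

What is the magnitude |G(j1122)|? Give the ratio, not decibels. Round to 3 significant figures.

0.00869

At s = jω = j1122:
pole (s+255): 255 + j1122 → |·| = √(255²+1122²) = √1323909 ≈ 1150.6, ∠ = arctan(1122/255) ≈ 77.20°
|G| = 10 / 1150.6 ≈ 0.0086911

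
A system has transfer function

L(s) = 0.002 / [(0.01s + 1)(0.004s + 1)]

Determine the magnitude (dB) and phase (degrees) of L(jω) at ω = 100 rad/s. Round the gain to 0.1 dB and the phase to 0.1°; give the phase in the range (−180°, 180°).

-57.6 dB, -66.8°

At ω = 100 rad/s:
pole (1 + j100·0.01) = 1 + j1 → |·| ≈ 1.4142, ∠ ≈ 45.00°
pole (1 + j100·0.004) = 1 + j0.4 → |·| ≈ 1.077, ∠ ≈ 21.80°
|L| = 0.002 · 1 / (1.4142 · 1.077) ≈ 0.0013131
Gain = 20 log₁₀(0.0013131) ≈ -57.63 dB
∠L = (0°) − (45.00° + 21.80°) = -66.80°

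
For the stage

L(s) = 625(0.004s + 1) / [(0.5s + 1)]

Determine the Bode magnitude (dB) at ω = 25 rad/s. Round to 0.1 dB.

At ω = 25 rad/s:
zero (1 + j25·0.004) = 1 + j0.1 → |·| ≈ 1.005, ∠ ≈ 5.71°
pole (1 + j25·0.5) = 1 + j12.5 → |·| ≈ 12.54, ∠ ≈ 85.43°
|L| = 625 · 1.005 / (12.54) ≈ 50.09
Gain = 20 log₁₀(50.09) ≈ 34.00 dB

34.0 dB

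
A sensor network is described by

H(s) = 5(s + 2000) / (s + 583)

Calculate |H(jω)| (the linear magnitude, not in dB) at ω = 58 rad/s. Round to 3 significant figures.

At s = jω = j58:
zero (s+2000): 2000 + j58 → |·| = √(2000²+58²) = √4003364 ≈ 2000.8, ∠ = arctan(58/2000) ≈ 1.66°
pole (s+583): 583 + j58 → |·| = √(583²+58²) = √343253 ≈ 585.88, ∠ = arctan(58/583) ≈ 5.68°
|H| = 5 · 2000.8 / 585.88 ≈ 17.075

17.1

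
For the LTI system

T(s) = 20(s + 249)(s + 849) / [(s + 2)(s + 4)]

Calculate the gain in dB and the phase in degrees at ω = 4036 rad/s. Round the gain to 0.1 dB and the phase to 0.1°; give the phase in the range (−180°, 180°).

At s = jω = j4036:
zero (s+249): 249 + j4036 → |·| = √(249²+4036²) = √16351297 ≈ 4043.7, ∠ = arctan(4036/249) ≈ 86.47°
zero (s+849): 849 + j4036 → |·| = √(849²+4036²) = √17010097 ≈ 4124.3, ∠ = arctan(4036/849) ≈ 78.12°
pole (s+2): 2 + j4036 → |·| = √(2²+4036²) = √16289300 ≈ 4036, ∠ = arctan(4036/2) ≈ 89.97°
pole (s+4): 4 + j4036 → |·| = √(4²+4036²) = √16289312 ≈ 4036, ∠ = arctan(4036/4) ≈ 89.94°
|T| = 20 · 1.6677e+07 / 1.6289e+07 ≈ 20.476
Gain = 20 log₁₀(20.476) ≈ 26.22 dB
∠T = 164.59° − 179.91° = -15.32°

26.2 dB, -15.3°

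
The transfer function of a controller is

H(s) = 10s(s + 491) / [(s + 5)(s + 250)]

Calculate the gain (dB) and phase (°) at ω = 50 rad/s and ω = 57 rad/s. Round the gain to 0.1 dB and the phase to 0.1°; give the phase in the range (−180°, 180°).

ω = 50: 25.7 dB, 0.2°; ω = 57: 25.7 dB, -1.2°

At s = jω = j50:
zero (s+491): 491 + j50 → |·| = √(491²+50²) = √243581 ≈ 493.54, ∠ = arctan(50/491) ≈ 5.81°
zero at origin: s = j50 → |·| = 50, ∠ = 90.00°
pole (s+5): 5 + j50 → |·| = √(5²+50²) = √2525 ≈ 50.249, ∠ = arctan(50/5) ≈ 84.29°
pole (s+250): 250 + j50 → |·| = √(250²+50²) = √65000 ≈ 254.95, ∠ = arctan(50/250) ≈ 11.31°
|H| = 10 · 24677 / 12811 ≈ 19.262
Gain = 20 log₁₀(19.262) ≈ 25.69 dB
∠H = 95.81° − 95.60° = 0.21°

At s = jω = j57:
zero (s+491): 491 + j57 → |·| = √(491²+57²) = √244330 ≈ 494.3, ∠ = arctan(57/491) ≈ 6.62°
zero at origin: s = j57 → |·| = 57, ∠ = 90.00°
pole (s+5): 5 + j57 → |·| = √(5²+57²) = √3274 ≈ 57.219, ∠ = arctan(57/5) ≈ 84.99°
pole (s+250): 250 + j57 → |·| = √(250²+57²) = √65749 ≈ 256.42, ∠ = arctan(57/250) ≈ 12.84°
|H| = 10 · 28175 / 14672 ≈ 19.203
Gain = 20 log₁₀(19.203) ≈ 25.67 dB
∠H = 96.62° − 97.83° = -1.21°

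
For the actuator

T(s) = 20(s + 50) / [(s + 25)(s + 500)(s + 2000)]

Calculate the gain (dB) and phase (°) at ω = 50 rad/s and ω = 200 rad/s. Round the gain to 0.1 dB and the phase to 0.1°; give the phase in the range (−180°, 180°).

ω = 50: -92.0 dB, -25.6°; ω = 200: -94.5 dB, -34.4°

At s = jω = j50:
zero (s+50): 50 + j50 → |·| = √(50²+50²) = √5000 ≈ 70.711, ∠ = arctan(50/50) ≈ 45.00°
pole (s+25): 25 + j50 → |·| = √(25²+50²) = √3125 ≈ 55.902, ∠ = arctan(50/25) ≈ 63.43°
pole (s+500): 500 + j50 → |·| = √(500²+50²) = √252500 ≈ 502.49, ∠ = arctan(50/500) ≈ 5.71°
pole (s+2000): 2000 + j50 → |·| = √(2000²+50²) = √4002500 ≈ 2000.6, ∠ = arctan(50/2000) ≈ 1.43°
|T| = 20 · 70.711 / 5.6197e+07 ≈ 2.5165e-05
Gain = 20 log₁₀(2.5165e-05) ≈ -91.98 dB
∠T = 45.00° − 70.57° = -25.57°

At s = jω = j200:
zero (s+50): 50 + j200 → |·| = √(50²+200²) = √42500 ≈ 206.16, ∠ = arctan(200/50) ≈ 75.96°
pole (s+25): 25 + j200 → |·| = √(25²+200²) = √40625 ≈ 201.56, ∠ = arctan(200/25) ≈ 82.87°
pole (s+500): 500 + j200 → |·| = √(500²+200²) = √290000 ≈ 538.52, ∠ = arctan(200/500) ≈ 21.80°
pole (s+2000): 2000 + j200 → |·| = √(2000²+200²) = √4040000 ≈ 2010, ∠ = arctan(200/2000) ≈ 5.71°
|T| = 20 · 206.16 / 2.1817e+08 ≈ 1.8899e-05
Gain = 20 log₁₀(1.8899e-05) ≈ -94.47 dB
∠T = 75.96° − 110.38° = -34.42°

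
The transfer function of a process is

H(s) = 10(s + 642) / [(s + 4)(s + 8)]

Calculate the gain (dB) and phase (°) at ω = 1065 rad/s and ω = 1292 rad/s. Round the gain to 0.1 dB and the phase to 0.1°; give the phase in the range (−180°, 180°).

ω = 1065: -39.2 dB, -120.4°; ω = 1292: -41.3 dB, -115.9°

At s = jω = j1065:
zero (s+642): 642 + j1065 → |·| = √(642²+1065²) = √1546389 ≈ 1243.5, ∠ = arctan(1065/642) ≈ 58.92°
pole (s+4): 4 + j1065 → |·| = √(4²+1065²) = √1134241 ≈ 1065, ∠ = arctan(1065/4) ≈ 89.78°
pole (s+8): 8 + j1065 → |·| = √(8²+1065²) = √1134289 ≈ 1065, ∠ = arctan(1065/8) ≈ 89.57°
|H| = 10 · 1243.5 / 1.1342e+06 ≈ 0.010964
Gain = 20 log₁₀(0.010964) ≈ -39.20 dB
∠H = 58.92° − 179.35° = -120.43°

At s = jω = j1292:
zero (s+642): 642 + j1292 → |·| = √(642²+1292²) = √2081428 ≈ 1442.7, ∠ = arctan(1292/642) ≈ 63.58°
pole (s+4): 4 + j1292 → |·| = √(4²+1292²) = √1669280 ≈ 1292, ∠ = arctan(1292/4) ≈ 89.82°
pole (s+8): 8 + j1292 → |·| = √(8²+1292²) = √1669328 ≈ 1292, ∠ = arctan(1292/8) ≈ 89.65°
|H| = 10 · 1442.7 / 1.6693e+06 ≈ 0.0086425
Gain = 20 log₁₀(0.0086425) ≈ -41.27 dB
∠H = 63.58° − 179.47° = -115.89°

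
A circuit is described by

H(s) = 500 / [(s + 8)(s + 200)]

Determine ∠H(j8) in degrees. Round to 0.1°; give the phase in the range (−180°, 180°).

-47.3°

At s = jω = j8:
pole (s+8): 8 + j8 → |·| = √(8²+8²) = √128 ≈ 11.314, ∠ = arctan(8/8) ≈ 45.00°
pole (s+200): 200 + j8 → |·| = √(200²+8²) = √40064 ≈ 200.16, ∠ = arctan(8/200) ≈ 2.29°
∠H = 0.00° − 47.29° = -47.29°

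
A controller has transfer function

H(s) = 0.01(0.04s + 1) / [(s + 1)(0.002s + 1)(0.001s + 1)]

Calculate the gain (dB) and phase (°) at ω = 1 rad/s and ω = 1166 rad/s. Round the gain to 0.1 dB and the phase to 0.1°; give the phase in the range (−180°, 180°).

At ω = 1 rad/s:
zero (1 + j1·0.04) = 1 + j0.04 → |·| ≈ 1.0008, ∠ ≈ 2.29°
pole (1 + j1·1) = 1 + j1 → |·| ≈ 1.4142, ∠ ≈ 45.00°
pole (1 + j1·0.002) = 1 + j0.002 → |·| ≈ 1, ∠ ≈ 0.11°
pole (1 + j1·0.001) = 1 + j0.001 → |·| ≈ 1, ∠ ≈ 0.06°
|H| = 0.01 · 1.0008 / (1.4142 · 1 · 1) ≈ 0.0070768
Gain = 20 log₁₀(0.0070768) ≈ -43.00 dB
∠H = (2.29°) − (45.00° + 0.11° + 0.06°) = -42.88°

At ω = 1166 rad/s:
zero (1 + j1166·0.04) = 1 + j46.64 → |·| ≈ 46.651, ∠ ≈ 88.77°
pole (1 + j1166·1) = 1 + j1166 → |·| ≈ 1166, ∠ ≈ 89.95°
pole (1 + j1166·0.002) = 1 + j2.332 → |·| ≈ 2.5374, ∠ ≈ 66.79°
pole (1 + j1166·0.001) = 1 + j1.166 → |·| ≈ 1.5361, ∠ ≈ 49.38°
|H| = 0.01 · 46.651 / (1166 · 2.5374 · 1.5361) ≈ 0.00010265
Gain = 20 log₁₀(0.00010265) ≈ -79.77 dB
∠H = (88.77°) − (89.95° + 66.79° + 49.38°) = -117.35°

ω = 1: -43.0 dB, -42.9°; ω = 1166: -79.8 dB, -117.4°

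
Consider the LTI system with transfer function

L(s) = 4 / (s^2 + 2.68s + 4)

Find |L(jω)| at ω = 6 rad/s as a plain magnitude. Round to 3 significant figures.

0.112

At s = jω = j6:
quadratic: (j6)² + 2.68·j6 + 4 = -32 + j16.08 → |·| ≈ 35.813, ∠ ≈ 153.32°
|L| = 4 / 35.813 ≈ 0.11169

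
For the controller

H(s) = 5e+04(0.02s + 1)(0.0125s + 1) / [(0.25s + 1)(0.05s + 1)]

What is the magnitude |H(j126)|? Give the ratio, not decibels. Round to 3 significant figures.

1.26e+03

At ω = 126 rad/s:
zero (1 + j126·0.02) = 1 + j2.52 → |·| ≈ 2.7112, ∠ ≈ 68.36°
zero (1 + j126·0.0125) = 1 + j1.575 → |·| ≈ 1.8656, ∠ ≈ 57.59°
pole (1 + j126·0.25) = 1 + j31.5 → |·| ≈ 31.516, ∠ ≈ 88.18°
pole (1 + j126·0.05) = 1 + j6.3 → |·| ≈ 6.3789, ∠ ≈ 80.98°
|H| = 5e+04 · 2.7112 · 1.8656 / (31.516 · 6.3789) ≈ 1258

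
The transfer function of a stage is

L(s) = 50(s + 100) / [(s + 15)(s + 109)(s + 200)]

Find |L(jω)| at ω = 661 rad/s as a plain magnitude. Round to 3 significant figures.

0.000109

At s = jω = j661:
zero (s+100): 100 + j661 → |·| = √(100²+661²) = √446921 ≈ 668.52, ∠ = arctan(661/100) ≈ 81.40°
pole (s+15): 15 + j661 → |·| = √(15²+661²) = √437146 ≈ 661.17, ∠ = arctan(661/15) ≈ 88.70°
pole (s+109): 109 + j661 → |·| = √(109²+661²) = √448802 ≈ 669.93, ∠ = arctan(661/109) ≈ 80.64°
pole (s+200): 200 + j661 → |·| = √(200²+661²) = √476921 ≈ 690.59, ∠ = arctan(661/200) ≈ 73.17°
|L| = 50 · 668.52 / 3.0589e+08 ≈ 0.00010927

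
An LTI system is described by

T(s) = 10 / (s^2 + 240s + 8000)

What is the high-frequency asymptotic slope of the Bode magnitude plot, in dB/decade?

-40 dB/decade

Each pole contributes −20 dB/decade at high frequency; each zero contributes +20 dB/decade.
Net: 0 zero(s) − 2 pole(s) → -40 dB/decade.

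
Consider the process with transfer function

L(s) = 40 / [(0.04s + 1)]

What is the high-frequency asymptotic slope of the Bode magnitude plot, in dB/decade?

Each pole contributes −20 dB/decade at high frequency; each zero contributes +20 dB/decade.
Net: 0 zero(s) − 1 pole(s) → -20 dB/decade.

-20 dB/decade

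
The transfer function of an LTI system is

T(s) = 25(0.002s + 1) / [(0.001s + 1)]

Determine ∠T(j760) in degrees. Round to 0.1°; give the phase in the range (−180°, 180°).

At ω = 760 rad/s:
zero (1 + j760·0.002) = 1 + j1.52 → |·| ≈ 1.8195, ∠ ≈ 56.66°
pole (1 + j760·0.001) = 1 + j0.76 → |·| ≈ 1.256, ∠ ≈ 37.23°
∠T = (56.66°) − (37.23°) = 19.43°

19.4°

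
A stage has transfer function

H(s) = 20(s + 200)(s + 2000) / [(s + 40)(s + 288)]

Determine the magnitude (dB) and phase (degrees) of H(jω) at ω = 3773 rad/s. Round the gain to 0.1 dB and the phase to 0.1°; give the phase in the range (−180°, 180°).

27.1 dB, -26.0°

At s = jω = j3773:
zero (s+200): 200 + j3773 → |·| = √(200²+3773²) = √14275529 ≈ 3778.3, ∠ = arctan(3773/200) ≈ 86.97°
zero (s+2000): 2000 + j3773 → |·| = √(2000²+3773²) = √18235529 ≈ 4270.3, ∠ = arctan(3773/2000) ≈ 62.07°
pole (s+40): 40 + j3773 → |·| = √(40²+3773²) = √14237129 ≈ 3773.2, ∠ = arctan(3773/40) ≈ 89.39°
pole (s+288): 288 + j3773 → |·| = √(288²+3773²) = √14318473 ≈ 3784, ∠ = arctan(3773/288) ≈ 85.63°
|H| = 20 · 1.6134e+07 / 1.4278e+07 ≈ 22.6
Gain = 20 log₁₀(22.6) ≈ 27.08 dB
∠H = 149.04° − 175.02° = -25.98°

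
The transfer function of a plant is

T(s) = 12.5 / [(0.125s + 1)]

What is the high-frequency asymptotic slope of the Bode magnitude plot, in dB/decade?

Each pole contributes −20 dB/decade at high frequency; each zero contributes +20 dB/decade.
Net: 0 zero(s) − 1 pole(s) → -20 dB/decade.

-20 dB/decade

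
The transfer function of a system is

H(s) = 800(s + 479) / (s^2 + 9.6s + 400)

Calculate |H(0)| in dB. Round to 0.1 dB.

H(0) = 800·479 / 400 = 958
20 log₁₀(958) ≈ 59.63 dB

59.6 dB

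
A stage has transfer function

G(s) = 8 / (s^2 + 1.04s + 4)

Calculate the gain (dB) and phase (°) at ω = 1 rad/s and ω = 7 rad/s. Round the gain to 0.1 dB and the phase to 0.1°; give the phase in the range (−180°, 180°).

At s = jω = j1:
quadratic: (j1)² + 1.04·j1 + 4 = 3 + j1.04 → |·| ≈ 3.1752, ∠ ≈ 19.12°
|G| = 8 / 3.1752 ≈ 2.5195
Gain = 20 log₁₀(2.5195) ≈ 8.03 dB
∠G = 0.00° − 19.12° = -19.12°

At s = jω = j7:
quadratic: (j7)² + 1.04·j7 + 4 = -45 + j7.28 → |·| ≈ 45.585, ∠ ≈ 170.81°
|G| = 8 / 45.585 ≈ 0.1755
Gain = 20 log₁₀(0.1755) ≈ -15.11 dB
∠G = 0.00° − 170.81° = -170.81°

ω = 1: 8.0 dB, -19.1°; ω = 7: -15.1 dB, -170.8°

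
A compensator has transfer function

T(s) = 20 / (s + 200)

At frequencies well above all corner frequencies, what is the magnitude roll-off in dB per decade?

Each pole contributes −20 dB/decade at high frequency; each zero contributes +20 dB/decade.
Net: 0 zero(s) − 1 pole(s) → -20 dB/decade.

-20 dB/decade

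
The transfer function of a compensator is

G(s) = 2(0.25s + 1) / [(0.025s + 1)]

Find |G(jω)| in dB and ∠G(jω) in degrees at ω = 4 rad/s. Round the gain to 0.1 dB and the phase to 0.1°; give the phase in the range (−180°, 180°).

At ω = 4 rad/s:
zero (1 + j4·0.25) = 1 + j1 → |·| ≈ 1.4142, ∠ ≈ 45.00°
pole (1 + j4·0.025) = 1 + j0.1 → |·| ≈ 1.005, ∠ ≈ 5.71°
|G| = 2 · 1.4142 / (1.005) ≈ 2.8143
Gain = 20 log₁₀(2.8143) ≈ 8.99 dB
∠G = (45.00°) − (5.71°) = 39.29°

9.0 dB, 39.3°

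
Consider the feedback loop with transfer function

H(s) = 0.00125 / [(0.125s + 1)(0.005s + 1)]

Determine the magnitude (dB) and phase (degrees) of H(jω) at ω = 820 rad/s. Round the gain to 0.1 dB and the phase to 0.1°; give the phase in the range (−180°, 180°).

At ω = 820 rad/s:
pole (1 + j820·0.125) = 1 + j102.5 → |·| ≈ 102.5, ∠ ≈ 89.44°
pole (1 + j820·0.005) = 1 + j4.1 → |·| ≈ 4.2202, ∠ ≈ 76.29°
|H| = 0.00125 · 1 / (102.5 · 4.2202) ≈ 2.8897e-06
Gain = 20 log₁₀(2.8897e-06) ≈ -110.78 dB
∠H = (0°) − (89.44° + 76.29°) = -165.73°

-110.8 dB, -165.7°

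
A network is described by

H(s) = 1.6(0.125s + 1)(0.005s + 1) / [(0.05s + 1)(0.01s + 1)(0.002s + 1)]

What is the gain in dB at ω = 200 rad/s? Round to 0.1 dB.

7.4 dB

At ω = 200 rad/s:
zero (1 + j200·0.125) = 1 + j25 → |·| ≈ 25.02, ∠ ≈ 87.71°
zero (1 + j200·0.005) = 1 + j1 → |·| ≈ 1.4142, ∠ ≈ 45.00°
pole (1 + j200·0.05) = 1 + j10 → |·| ≈ 10.05, ∠ ≈ 84.29°
pole (1 + j200·0.01) = 1 + j2 → |·| ≈ 2.2361, ∠ ≈ 63.43°
pole (1 + j200·0.002) = 1 + j0.4 → |·| ≈ 1.077, ∠ ≈ 21.80°
|H| = 1.6 · 25.02 · 1.4142 / (10.05 · 2.2361 · 1.077) ≈ 2.3391
Gain = 20 log₁₀(2.3391) ≈ 7.38 dB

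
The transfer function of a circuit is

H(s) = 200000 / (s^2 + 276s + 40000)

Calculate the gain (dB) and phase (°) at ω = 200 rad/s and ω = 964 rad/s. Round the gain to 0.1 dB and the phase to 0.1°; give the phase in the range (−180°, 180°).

ω = 200: 11.2 dB, -90.0°; ω = 964: -13.3 dB, -163.3°

At s = jω = j200:
quadratic: (j200)² + 276·j200 + 40000 = 0 + j55200 → |·| ≈ 55200, ∠ ≈ 90.00°
|H| = 200000 / 55200 ≈ 3.6232
Gain = 20 log₁₀(3.6232) ≈ 11.18 dB
∠H = 0.00° − 90.00° = -90.00°

At s = jω = j964:
quadratic: (j964)² + 276·j964 + 40000 = -889296 + j266064 → |·| ≈ 9.2824e+05, ∠ ≈ 163.34°
|H| = 200000 / 9.2824e+05 ≈ 0.21546
Gain = 20 log₁₀(0.21546) ≈ -13.33 dB
∠H = 0.00° − 163.34° = -163.34°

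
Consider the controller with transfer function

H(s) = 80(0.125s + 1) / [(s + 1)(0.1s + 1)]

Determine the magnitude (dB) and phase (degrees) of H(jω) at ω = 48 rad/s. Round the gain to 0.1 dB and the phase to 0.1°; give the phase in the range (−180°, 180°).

At ω = 48 rad/s:
zero (1 + j48·0.125) = 1 + j6 → |·| ≈ 6.0828, ∠ ≈ 80.54°
pole (1 + j48·1) = 1 + j48 → |·| ≈ 48.01, ∠ ≈ 88.81°
pole (1 + j48·0.1) = 1 + j4.8 → |·| ≈ 4.9031, ∠ ≈ 78.23°
|H| = 80 · 6.0828 / (48.01 · 4.9031) ≈ 2.0672
Gain = 20 log₁₀(2.0672) ≈ 6.31 dB
∠H = (80.54°) − (88.81° + 78.23°) = -86.50°

6.3 dB, -86.5°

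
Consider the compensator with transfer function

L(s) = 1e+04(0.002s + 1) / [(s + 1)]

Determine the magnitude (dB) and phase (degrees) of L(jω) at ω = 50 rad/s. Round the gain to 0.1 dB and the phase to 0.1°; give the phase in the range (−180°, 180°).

46.1 dB, -83.1°

At ω = 50 rad/s:
zero (1 + j50·0.002) = 1 + j0.1 → |·| ≈ 1.005, ∠ ≈ 5.71°
pole (1 + j50·1) = 1 + j50 → |·| ≈ 50.01, ∠ ≈ 88.85°
|L| = 1e+04 · 1.005 / (50.01) ≈ 200.96
Gain = 20 log₁₀(200.96) ≈ 46.06 dB
∠L = (5.71°) − (88.85°) = -83.14°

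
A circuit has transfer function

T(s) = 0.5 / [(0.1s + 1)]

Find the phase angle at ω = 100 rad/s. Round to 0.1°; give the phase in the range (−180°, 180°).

At ω = 100 rad/s:
pole (1 + j100·0.1) = 1 + j10 → |·| ≈ 10.05, ∠ ≈ 84.29°
∠T = (0°) − (84.29°) = -84.29°

-84.3°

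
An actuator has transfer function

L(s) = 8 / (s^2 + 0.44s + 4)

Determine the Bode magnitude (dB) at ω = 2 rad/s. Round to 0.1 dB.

At s = jω = j2:
quadratic: (j2)² + 0.44·j2 + 4 = 0 + j0.88 → |·| ≈ 0.88, ∠ ≈ 90.00°
|L| = 8 / 0.88 ≈ 9.0909
Gain = 20 log₁₀(9.0909) ≈ 19.17 dB

19.2 dB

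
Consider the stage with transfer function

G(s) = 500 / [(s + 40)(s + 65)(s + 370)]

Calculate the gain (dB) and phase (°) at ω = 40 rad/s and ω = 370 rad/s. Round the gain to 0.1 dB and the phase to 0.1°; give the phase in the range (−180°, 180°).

At s = jω = j40:
pole (s+40): 40 + j40 → |·| = √(40²+40²) = √3200 ≈ 56.569, ∠ = arctan(40/40) ≈ 45.00°
pole (s+65): 65 + j40 → |·| = √(65²+40²) = √5825 ≈ 76.322, ∠ = arctan(40/65) ≈ 31.61°
pole (s+370): 370 + j40 → |·| = √(370²+40²) = √138500 ≈ 372.16, ∠ = arctan(40/370) ≈ 6.17°
|G| = 500 / 1.6068e+06 ≈ 0.00031118
Gain = 20 log₁₀(0.00031118) ≈ -70.14 dB
∠G = 0.00° − 82.78° = -82.78°

At s = jω = j370:
pole (s+40): 40 + j370 → |·| = √(40²+370²) = √138500 ≈ 372.16, ∠ = arctan(370/40) ≈ 83.83°
pole (s+65): 65 + j370 → |·| = √(65²+370²) = √141125 ≈ 375.67, ∠ = arctan(370/65) ≈ 80.04°
pole (s+370): 370 + j370 → |·| = √(370²+370²) = √273800 ≈ 523.26, ∠ = arctan(370/370) ≈ 45.00°
|G| = 500 / 7.3157e+07 ≈ 6.8346e-06
Gain = 20 log₁₀(6.8346e-06) ≈ -103.31 dB
∠G = 0.00° − 208.87° = -208.87° ≡ 151.13° (principal value)

ω = 40: -70.1 dB, -82.8°; ω = 370: -103.3 dB, 151.1°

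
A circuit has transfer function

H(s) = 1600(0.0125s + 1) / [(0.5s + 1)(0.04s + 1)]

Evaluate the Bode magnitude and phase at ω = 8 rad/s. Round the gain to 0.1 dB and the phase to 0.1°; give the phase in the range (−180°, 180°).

51.4 dB, -88.0°

At ω = 8 rad/s:
zero (1 + j8·0.0125) = 1 + j0.1 → |·| ≈ 1.005, ∠ ≈ 5.71°
pole (1 + j8·0.5) = 1 + j4 → |·| ≈ 4.1231, ∠ ≈ 75.96°
pole (1 + j8·0.04) = 1 + j0.32 → |·| ≈ 1.05, ∠ ≈ 17.74°
|H| = 1600 · 1.005 / (4.1231 · 1.05) ≈ 371.43
Gain = 20 log₁₀(371.43) ≈ 51.40 dB
∠H = (5.71°) − (75.96° + 17.74°) = -87.99°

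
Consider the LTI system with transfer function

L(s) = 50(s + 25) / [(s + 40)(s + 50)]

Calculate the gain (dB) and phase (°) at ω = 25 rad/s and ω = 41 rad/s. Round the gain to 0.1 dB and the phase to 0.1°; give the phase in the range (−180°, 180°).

At s = jω = j25:
zero (s+25): 25 + j25 → |·| = √(25²+25²) = √1250 ≈ 35.355, ∠ = arctan(25/25) ≈ 45.00°
pole (s+40): 40 + j25 → |·| = √(40²+25²) = √2225 ≈ 47.17, ∠ = arctan(25/40) ≈ 32.01°
pole (s+50): 50 + j25 → |·| = √(50²+25²) = √3125 ≈ 55.902, ∠ = arctan(25/50) ≈ 26.57°
|L| = 50 · 35.355 / 2636.9 ≈ 0.67039
Gain = 20 log₁₀(0.67039) ≈ -3.47 dB
∠L = 45.00° − 58.58° = -13.58°

At s = jω = j41:
zero (s+25): 25 + j41 → |·| = √(25²+41²) = √2306 ≈ 48.021, ∠ = arctan(41/25) ≈ 58.63°
pole (s+40): 40 + j41 → |·| = √(40²+41²) = √3281 ≈ 57.28, ∠ = arctan(41/40) ≈ 45.71°
pole (s+50): 50 + j41 → |·| = √(50²+41²) = √4181 ≈ 64.661, ∠ = arctan(41/50) ≈ 39.35°
|L| = 50 · 48.021 / 3703.8 ≈ 0.64827
Gain = 20 log₁₀(0.64827) ≈ -3.76 dB
∠L = 58.63° − 85.06° = -26.43°

ω = 25: -3.5 dB, -13.6°; ω = 41: -3.8 dB, -26.4°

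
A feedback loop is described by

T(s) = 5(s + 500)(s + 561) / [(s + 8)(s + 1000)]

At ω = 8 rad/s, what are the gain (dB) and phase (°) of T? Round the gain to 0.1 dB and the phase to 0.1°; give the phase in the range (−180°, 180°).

41.9 dB, -43.7°

At s = jω = j8:
zero (s+500): 500 + j8 → |·| = √(500²+8²) = √250064 ≈ 500.06, ∠ = arctan(8/500) ≈ 0.92°
zero (s+561): 561 + j8 → |·| = √(561²+8²) = √314785 ≈ 561.06, ∠ = arctan(8/561) ≈ 0.82°
pole (s+8): 8 + j8 → |·| = √(8²+8²) = √128 ≈ 11.314, ∠ = arctan(8/8) ≈ 45.00°
pole (s+1000): 1000 + j8 → |·| = √(1000²+8²) = √1000064 ≈ 1000, ∠ = arctan(8/1000) ≈ 0.46°
|T| = 5 · 2.8056e+05 / 11314 ≈ 123.99
Gain = 20 log₁₀(123.99) ≈ 41.87 dB
∠T = 1.74° − 45.46° = -43.72°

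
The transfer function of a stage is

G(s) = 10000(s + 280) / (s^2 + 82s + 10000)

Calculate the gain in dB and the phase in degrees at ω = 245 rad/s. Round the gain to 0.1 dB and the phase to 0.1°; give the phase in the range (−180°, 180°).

At s = jω = j245:
zero (s+280): 280 + j245 → |·| = √(280²+245²) = √138425 ≈ 372.06, ∠ = arctan(245/280) ≈ 41.19°
quadratic: (j245)² + 82·j245 + 10000 = -50025 + j20090 → |·| ≈ 53908, ∠ ≈ 158.12°
|G| = 10000 · 372.06 / 53908 ≈ 69.018
Gain = 20 log₁₀(69.018) ≈ 36.78 dB
∠G = 41.19° − 158.12° = -116.93°

36.8 dB, -116.9°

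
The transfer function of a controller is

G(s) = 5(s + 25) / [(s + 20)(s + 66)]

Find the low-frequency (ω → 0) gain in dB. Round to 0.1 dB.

G(0) = 5·25 / (20·66) ≈ 0.094697
20 log₁₀(0.094697) ≈ -20.47 dB

-20.5 dB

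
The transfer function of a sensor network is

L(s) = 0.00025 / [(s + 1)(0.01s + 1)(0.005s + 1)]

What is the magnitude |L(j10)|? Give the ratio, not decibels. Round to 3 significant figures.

2.47e-05

At ω = 10 rad/s:
pole (1 + j10·1) = 1 + j10 → |·| ≈ 10.05, ∠ ≈ 84.29°
pole (1 + j10·0.01) = 1 + j0.1 → |·| ≈ 1.005, ∠ ≈ 5.71°
pole (1 + j10·0.005) = 1 + j0.05 → |·| ≈ 1.0012, ∠ ≈ 2.86°
|L| = 0.00025 · 1 / (10.05 · 1.005 · 1.0012) ≈ 2.4722e-05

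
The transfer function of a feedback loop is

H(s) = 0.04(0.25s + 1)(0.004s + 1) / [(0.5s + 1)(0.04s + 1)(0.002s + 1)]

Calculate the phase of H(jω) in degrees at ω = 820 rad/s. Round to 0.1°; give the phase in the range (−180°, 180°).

-74.0°

At ω = 820 rad/s:
zero (1 + j820·0.25) = 1 + j205 → |·| ≈ 205, ∠ ≈ 89.72°
zero (1 + j820·0.004) = 1 + j3.28 → |·| ≈ 3.4291, ∠ ≈ 73.04°
pole (1 + j820·0.5) = 1 + j410 → |·| ≈ 410, ∠ ≈ 89.86°
pole (1 + j820·0.04) = 1 + j32.8 → |·| ≈ 32.815, ∠ ≈ 88.25°
pole (1 + j820·0.002) = 1 + j1.64 → |·| ≈ 1.9208, ∠ ≈ 58.63°
∠H = (89.72° + 73.04°) − (89.86° + 88.25° + 58.63°) = -73.98°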